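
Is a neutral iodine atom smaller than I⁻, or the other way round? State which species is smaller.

I

Forming I⁻ adds 1 electron to I. More electron–electron repulsion in the same shell, with unchanged nuclear charge, lets the cloud expand.
An anion is larger than its parent atom: I⁻ > I.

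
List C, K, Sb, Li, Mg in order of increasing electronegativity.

K, Li, Mg, Sb, C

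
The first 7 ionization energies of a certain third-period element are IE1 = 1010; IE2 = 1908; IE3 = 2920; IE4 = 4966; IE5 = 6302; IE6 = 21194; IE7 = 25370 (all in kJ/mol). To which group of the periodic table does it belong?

Look for the largest jump between consecutive ionization energies: IE6/IE5 ≈ 3.4, far larger than any earlier ratio.
That jump marks the point where a core electron is being removed. So the atom has 5 valence electrons.
A main-group element with 5 valence electrons is in group 15.

Group 15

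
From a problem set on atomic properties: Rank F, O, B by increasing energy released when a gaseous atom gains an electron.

B < O < F

B is in period 2, group 13; O is in period 2, group 16; F is in period 2, group 17.
Adding an electron releases more energy for atoms nearer the top right (short of the noble gases).
All lie in period 2, so electron affinity increases left to right.
So from lowest to highest: B < O < F.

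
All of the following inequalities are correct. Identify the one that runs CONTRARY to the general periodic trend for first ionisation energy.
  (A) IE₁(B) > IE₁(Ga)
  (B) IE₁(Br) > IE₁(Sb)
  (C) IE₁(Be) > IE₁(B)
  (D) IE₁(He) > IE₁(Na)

The general trend: first ionisation energy increases across a period and decreases down a group.
(A) B (period 2, group 13) vs Ga (period 4, group 13): the stated order agrees with the simple trend.
(B) Br (period 4, group 17) vs Sb (period 5, group 15): the stated order agrees with the simple trend.
(C) Be (period 2, group 2) vs B (period 2, group 13): the stated order contradicts the simple trend.
(D) He (period 1, group 18) vs Na (period 3, group 1): the stated order agrees with the simple trend.
The exception is (C): removing B's lone 2p electron is easier than breaking Be's filled 2s².

(C)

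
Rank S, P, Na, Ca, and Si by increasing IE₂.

Ca < Si < P < S < Na

The second ionization energy removes an electron from the +1 ion. For each element: S⁺ still has 5 valence electrons; P⁺ still has 4 valence electrons; Na⁺ is the bare [Ne] core; Ca⁺ still has 1 valence electron; Si⁺ still has 3 valence electrons.
Breaking into a closed-shell core is much more expensive than removing a leftover valence electron — Na has the largest IE_2 here.
Valence configurations: S⁺ [Ne]3s²3p³, P⁺ [Ne]3s²3p², Ca⁺ [Ar]4s¹, Si⁺ [Ne]3s²3p¹.
The numbers (kJ/mol): S 2252, P 1907, Na 4562, Ca 1145, Si 1577.
Putting it together, IE_2: Ca < Si < P < S < Na.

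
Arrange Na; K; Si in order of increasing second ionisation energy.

The second ionization energy removes an electron from the +1 ion. For each element: Na⁺ is the bare [Ne] core; K⁺ is the bare [Ar] core; Si⁺ still has 3 valence electrons.
Breaking into a closed-shell core is much more expensive than removing a leftover valence electron — K and Na have the largest IE_2 here.
Approximate IE_2 values (kJ/mol): Na 4562, K 3052, Si 1577.
Overall IE_2 order: Si < K < Na.

Si < K < Na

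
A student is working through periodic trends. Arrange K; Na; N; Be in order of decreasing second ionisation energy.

Na > K > N > Be

After 1 electron has been removed, what remains? K⁺ is the bare [Ar] core; Na⁺ is the bare [Ne] core; N⁺ still has 4 valence electrons; Be⁺ still has 1 valence electron.
Breaking into a closed-shell core is much more expensive than removing a leftover valence electron — K and Na have the largest IE_2 here.
Valence configurations: N⁺ [He]2s²2p², Be⁺ [He]2s¹.
Approximate IE_2 values (kJ/mol): K 3052, Na 4562, N 2856, Be 1757.
Overall IE_2 order: Be < N < K < Na.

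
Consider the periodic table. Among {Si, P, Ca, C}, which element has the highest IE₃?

IE_3 is the cost of taking one more electron from the +2 cation: Si²⁺ still has 2 valence electrons; P²⁺ still has 3 valence electrons; Ca²⁺ is the bare [Ar] core; C²⁺ still has 2 valence electrons.
Breaking into a closed-shell core is much more expensive than removing a leftover valence electron — Ca has the largest IE_3 here.
Valence configurations: Si²⁺ [Ne]3s², P²⁺ [Ne]3s²3p¹, C²⁺ [He]2s².
P²⁺ loses a lone 3p electron whereas Si²⁺ must break into a filled 3s² pair, so IE_3(Si) > IE_3(P) even though P has the higher nuclear charge.
The numbers (kJ/mol): Si 3232, P 2914, Ca 4912, C 4620.
Hence IE_3: P < Si < C < Ca.

Ca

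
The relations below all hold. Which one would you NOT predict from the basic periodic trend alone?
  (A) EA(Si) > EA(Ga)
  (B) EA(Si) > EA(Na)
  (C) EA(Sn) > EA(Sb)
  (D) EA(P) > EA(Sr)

(C)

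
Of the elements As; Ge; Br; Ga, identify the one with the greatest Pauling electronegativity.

Br

Smaller atoms with higher effective nuclear charge are more electronegative.
All lie in period 4, so electronegativity increases left to right.
The greatest Pauling electronegativity among these belongs to Br.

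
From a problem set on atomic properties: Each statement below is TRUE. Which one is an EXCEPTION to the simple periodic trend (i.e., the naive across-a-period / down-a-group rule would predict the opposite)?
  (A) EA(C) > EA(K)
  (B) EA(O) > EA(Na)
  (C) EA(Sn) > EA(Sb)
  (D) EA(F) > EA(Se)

(C)

The general trend: electron affinity increases across a period and decreases down a group.
(A) C (period 2, group 14) vs K (period 4, group 1): the stated order agrees with the simple trend.
(B) O (period 2, group 16) vs Na (period 3, group 1): the stated order agrees with the simple trend.
(C) Sn (period 5, group 14) vs Sb (period 5, group 15): the stated order contradicts the simple trend.
(D) F (period 2, group 17) vs Se (period 4, group 16): the stated order agrees with the simple trend.
The exception is (C): adding an electron to Sb's half-filled 5p³ is unfavourable, so Sn has the more exothermic EA.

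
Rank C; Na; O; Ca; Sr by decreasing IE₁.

C is in period 2, group 14; O is in period 2, group 16; Na is in period 3, group 1; Ca is in period 4, group 2; Sr is in period 5, group 2.
Across a period the outer electron is held more tightly (higher IE₁); down a group it sits in a higher shell, more shielded, and comes off more easily.
Neither a single period nor a single group — weigh both effects.
Sr > Na: the two effects oppose for this pair; the across-period effect wins (550 vs 496 kJ/mol).
Ca > Sr: they share group 2; the group trend gives Ca the larger value.
C > Ca: relative to Ca, both the across-period and down-group shifts push C's first ionization energy up.
O > C: both are in period 2; the period trend gives O the larger value.
Tabulated first ionization energy (kJ/mol): C 1086, O 1314, Na 496, Ca 590, Sr 550.
So from highest to lowest: O > C > Ca > Sr > Na.

O > C > Ca > Sr > Na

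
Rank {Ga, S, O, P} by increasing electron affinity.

O is in period 2, group 16; P is in period 3, group 15; S is in period 3, group 16; Ga is in period 4, group 13.
Electron affinity generally becomes more exothermic across a period toward the halogens and less exothermic down a group.
These span different periods and groups, so the two trends combine.
P > Ga: both effects reinforce here, so P is clearly the higher of the two.
O > P: both effects reinforce here, so O is clearly the higher of the two.
S > O: this pair runs against the simple trend — see the exception note.
Note the exception: S has a higher electron affinity than O, contrary to the simple trend — the compact 2p subshell of O repels the added electron more than S's larger 3p does.
For reference (kJ/mol): O 141, P 72, S 200, Ga 29.
So from lowest to highest: Ga < P < O < S.

Ga, P, O, S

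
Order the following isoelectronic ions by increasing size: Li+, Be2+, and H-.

All of these have 2 electrons, so size is governed by nuclear charge alone: the more protons, the stronger the pull on the same electron cloud, and the smaller the ion.
Nuclear charges: Be2+ (Z=4), Li+ (Z=3), H- (Z=1).
Smallest to largest: Be2+ < Li+ < H-.

Be2+ < Li+ < H-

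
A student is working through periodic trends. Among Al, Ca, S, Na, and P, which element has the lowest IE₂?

The second ionization energy removes an electron from the +1 ion. For each element: Al⁺ still has 2 valence electrons; Ca⁺ still has 1 valence electron; S⁺ still has 5 valence electrons; Na⁺ is the bare [Ne] core; P⁺ still has 4 valence electrons.
Core electrons are held far more tightly than valence electrons, so Na tops the IE_2 order.
Valence configurations: Al⁺ [Ne]3s², Ca⁺ [Ar]4s¹, S⁺ [Ne]3s²3p³, P⁺ [Ne]3s²3p².
Tabulated IE_2 (kJ/mol): Al 1817, Ca 1145, S 2252, Na 4562, P 1907.
Putting it together, IE_2: Ca < Al < P < S < Na.

Ca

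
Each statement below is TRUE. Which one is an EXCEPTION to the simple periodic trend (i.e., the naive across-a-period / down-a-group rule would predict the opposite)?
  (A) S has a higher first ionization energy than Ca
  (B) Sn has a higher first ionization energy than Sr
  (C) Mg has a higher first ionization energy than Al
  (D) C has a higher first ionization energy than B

(C)

The general trend: first ionization energy increases across a period and decreases down a group.
(A) S (period 3, group 16) vs Ca (period 4, group 2): the stated order agrees with the simple trend.
(B) Sn (period 5, group 14) vs Sr (period 5, group 2): the stated order agrees with the simple trend.
(C) Mg (period 3, group 2) vs Al (period 3, group 13): the stated order contradicts the simple trend.
(D) C (period 2, group 14) vs B (period 2, group 13): the stated order agrees with the simple trend.
The exception is (C): Al's single 3p electron is easier to remove than one from Mg's filled 3s².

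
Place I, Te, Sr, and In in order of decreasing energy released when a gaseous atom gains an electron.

I > Te > In > Sr

Electron affinity generally becomes more exothermic across a period toward the halogens and less exothermic down a group.
All lie in period 5, so electron affinity increases left to right.
So from highest to lowest: I > Te > In > Sr.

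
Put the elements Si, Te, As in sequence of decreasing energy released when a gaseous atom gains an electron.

Te > Si > As

Si is in period 3, group 14; As is in period 4, group 15; Te is in period 5, group 16.
EA tends to increase across a period and decrease down a group, though the pattern is less regular than for IE or radius.
These sit on a diagonal, where the across-period and down-group effects partly cancel.
Si > As: period and group pull opposite ways; the down-group shift dominates (134 vs 78 kJ/mol).
Te > Si: period and group pull opposite ways; the across-period shift dominates (190 vs 134 kJ/mol).
For reference (kJ/mol): Si 134, As 78, Te 190.
So from highest to lowest: Te > Si > As.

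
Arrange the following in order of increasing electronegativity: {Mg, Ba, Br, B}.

Ba < Mg < B < Br

Electronegativity increases across a period and decreases down a group, tracking effective nuclear charge and atomic size.
These span different periods and groups, so the two trends combine.
Mg > Ba: they share group 2; the group trend gives Mg the larger value.
B > Mg: both effects reinforce here, so B is clearly the higher of the two.
Br > B: period and group pull opposite ways; the across-period shift dominates (2.96 vs 2.04).
Approximate values (Pauling): B 2.04, Mg 1.31, Br 2.96, Ba 0.89.
So from lowest to highest: Ba < Mg < B < Br.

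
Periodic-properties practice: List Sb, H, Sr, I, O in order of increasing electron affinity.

Sr, H, Sb, O, I

H is in period 1, group 1; O is in period 2, group 16; Sr is in period 5, group 2; Sb is in period 5, group 15; I is in period 5, group 17.
Adding an electron releases more energy for atoms nearer the top right (short of the noble gases).
Neither a single period nor a single group — weigh both effects.
H > Sr: period and group pull opposite ways; the down-group shift dominates (73 vs 5 kJ/mol).
Sb > H: the two effects oppose for this pair; the across-period effect wins (103 vs 73 kJ/mol).
O > Sb: both effects reinforce here, so O is clearly the higher of the two.
I > O: the two effects oppose for this pair; the across-period effect wins (295 vs 141 kJ/mol).
Tabulated electron affinity (kJ/mol): H 73, O 141, Sr 5, Sb 103, I 295.
So from lowest to highest: Sr < H < Sb < O < I.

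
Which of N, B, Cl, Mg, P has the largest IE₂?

The second ionization energy removes an electron from the +1 ion. For each element: N⁺ still has 4 valence electrons; B⁺ still has 2 valence electrons; Cl⁺ still has 6 valence electrons; Mg⁺ still has 1 valence electron; P⁺ still has 4 valence electrons.
All are still removing valence electrons, so compare the +1 ions as you would atoms: IE_2 generally rises across a period (higher Z_eff) and falls down a group (larger shell), subject to the usual subshell exceptions.
Valence configurations: N⁺ [He]2s²2p², B⁺ [He]2s², Cl⁺ [Ne]3s²3p⁴, Mg⁺ [Ne]3s¹, P⁺ [Ne]3s²3p².
Approximate IE_2 values (kJ/mol): N 2856, B 2427, Cl 2298, Mg 1451, P 1907.
So the second ionization energies run Mg < P < Cl < B < N.

N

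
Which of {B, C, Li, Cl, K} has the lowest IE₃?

After 2 electrons have been removed, what remains? B²⁺ still has 1 valence electron; C²⁺ still has 2 valence electrons; Li²⁺ is already 1 electron into the core; Cl²⁺ still has 5 valence electrons; K²⁺ is already 1 electron into the core.
Usually core removal costs more than valence removal, but here the competition is close: a tightly held n=2 valence electron can cost more to remove than an n=3 core electron, so the actual values have to decide it.
Valence configurations: B²⁺ [He]2s¹, C²⁺ [He]2s², Cl²⁺ [Ne]3s²3p³.
Approximate IE_3 values (kJ/mol): B 3660, C 4620, Li 11815, Cl 3822, K 4420.
Hence IE_3: B < Cl < K < C < Li.

B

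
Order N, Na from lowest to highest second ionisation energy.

Consider each +1 ion: N⁺ still has 4 valence electrons; Na⁺ is the bare [Ne] core.
Breaking into a closed-shell core is much more expensive than removing a leftover valence electron — Na has the largest IE_2 here.
The numbers (kJ/mol): N 2856, Na 4562.
So the second ionization energies run N < Na.

N < Na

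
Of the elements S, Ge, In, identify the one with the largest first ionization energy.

First ionization energy rises across a period (greater Z_eff holds electrons more tightly) and falls down a group (valence electrons are farther from the nucleus).
Here both period and group differ, so the two effects have to be weighed against each other.
Ge > In: both effects reinforce here, so Ge is clearly the higher of the two.
S > Ge: both effects reinforce here, so S is clearly the higher of the two.
Approximate values (kJ/mol): S 1000, Ge 762, In 558.
The largest first ionization energy among these belongs to S.

S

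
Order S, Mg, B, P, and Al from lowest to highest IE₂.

Mg < Al < P < S < B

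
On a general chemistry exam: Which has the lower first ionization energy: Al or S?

Al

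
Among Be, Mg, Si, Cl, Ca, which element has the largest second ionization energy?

IE_2 is the cost of taking one more electron from the +1 cation: Be⁺ still has 1 valence electron; Mg⁺ still has 1 valence electron; Si⁺ still has 3 valence electrons; Cl⁺ still has 6 valence electrons; Ca⁺ still has 1 valence electron.
All are still removing valence electrons, so compare the +1 ions as you would atoms: IE_2 generally rises across a period (higher Z_eff) and falls down a group (larger shell), subject to the usual subshell exceptions.
Valence configurations: Be⁺ [He]2s¹, Mg⁺ [Ne]3s¹, Si⁺ [Ne]3s²3p¹, Cl⁺ [Ne]3s²3p⁴, Ca⁺ [Ar]4s¹.
Tabulated IE_2 (kJ/mol): Be 1757, Mg 1451, Si 1577, Cl 2298, Ca 1145.
So the second ionization energies run Ca < Mg < Si < Be < Cl.

Cl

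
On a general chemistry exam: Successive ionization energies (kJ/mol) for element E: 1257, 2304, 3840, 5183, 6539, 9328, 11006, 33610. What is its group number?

Group 17

Look for the largest jump between consecutive ionization energies: IE8/IE7 ≈ 3.1, far larger than any earlier ratio.
That jump marks the point where a core electron is being removed. So the atom has 7 valence electrons.
A main-group element with 7 valence electrons is in group 17.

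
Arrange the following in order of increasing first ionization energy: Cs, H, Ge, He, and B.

Cs, Ge, B, H, He

H is in period 1, group 1; He is in period 1, group 18; B is in period 2, group 13; Ge is in period 4, group 14; Cs is in period 6, group 1.
Across a period the outer electron is held more tightly (higher IE₁); down a group it sits in a higher shell, more shielded, and comes off more easily.
Neither a single period nor a single group — weigh both effects.
Ge > Cs: relative to Cs, both the across-period and down-group shifts push Ge's first ionization energy up.
B > Ge: period and group pull opposite ways; the down-group shift dominates (801 vs 762 kJ/mol).
H > B: the two effects oppose for this pair; the down-group effect wins (1312 vs 801 kJ/mol).
He > H: both are in period 1; the period trend gives He the larger value.
Tabulated first ionization energy (kJ/mol): H 1312, He 2372, B 801, Ge 762, Cs 376.
So from lowest to highest: Cs < Ge < B < H < He.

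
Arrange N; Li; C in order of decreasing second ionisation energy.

After 1 electron has been removed, what remains? N⁺ still has 4 valence electrons; Li⁺ is the bare [He] core; C⁺ still has 3 valence electrons.
Pulling an electron out of a noble-gas core costs far more than removing a remaining valence electron, so Li sits at the high end of IE_2.
Valence configurations: N⁺ [He]2s²2p², C⁺ [He]2s²2p¹.
Approximate IE_2 values (kJ/mol): N 2856, Li 7298, C 2353.
Hence IE_2: C < N < Li.

Li, N, C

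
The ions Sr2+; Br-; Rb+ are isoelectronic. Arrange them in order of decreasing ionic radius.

Br-, Rb+, Sr2+

All of these have 36 electrons, so size is governed by nuclear charge alone: the more protons, the stronger the pull on the same electron cloud, and the smaller the ion.
Nuclear charges: Sr2+ (Z=38), Rb+ (Z=37), Br- (Z=35).
Largest to smallest: Br- > Rb+ > Sr2+.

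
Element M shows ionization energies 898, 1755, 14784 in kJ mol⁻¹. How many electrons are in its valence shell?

2

Look for the largest jump between consecutive ionization energies: IE3/IE2 ≈ 8.4, far larger than any earlier ratio.
That jump marks the point where a core electron is being removed. So the atom has 2 valence electrons.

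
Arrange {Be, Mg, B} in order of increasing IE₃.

B, Mg, Be

The third ionization energy removes an electron from the +2 ion. For each element: Be²⁺ is the bare [He] core; Mg²⁺ is the bare [Ne] core; B²⁺ still has 1 valence electron.
Pulling an electron out of a noble-gas core costs far more than removing a remaining valence electron, so Mg and Be sit at the high end of IE_3.
Tabulated IE_3 (kJ/mol): Be 14849, Mg 7733, B 3660.
Putting it together, IE_3: B < Mg < Be.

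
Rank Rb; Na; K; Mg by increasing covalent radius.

Across a period the added protons contract the valence shell; down a group each new principal shell makes the atom larger.
Here both period and group differ, so the two effects have to be weighed against each other.
Na > Mg: both are in period 3; the period trend gives Na the larger value.
K > Na: they share group 1; the group trend gives K the larger value.
Rb > K: they share group 1; the group trend gives Rb the larger value.
Tabulated atomic radius (pm): Na 155, Mg 139, K 196, Rb 210.
So from smallest to largest: Mg < Na < K < Rb.

Mg < Na < K < Rb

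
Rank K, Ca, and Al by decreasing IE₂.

After 1 electron has been removed, what remains? K⁺ is the bare [Ar] core; Ca⁺ still has 1 valence electron; Al⁺ still has 2 valence electrons.
Pulling an electron out of a noble-gas core costs far more than removing a remaining valence electron, so K sits at the high end of IE_2.
Valence configurations: Ca⁺ [Ar]4s¹, Al⁺ [Ne]3s².
Approximate IE_2 values (kJ/mol): K 3052, Ca 1145, Al 1817.
Putting it together, IE_2: Ca < Al < K.

K > Al > Ca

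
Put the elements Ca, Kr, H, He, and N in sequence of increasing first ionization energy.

Ca < H < Kr < N < He

H is in period 1, group 1; He is in period 1, group 18; N is in period 2, group 15; Ca is in period 4, group 2; Kr is in period 4, group 18.
IE₁ increases left→right with effective nuclear charge and decreases top→bottom as the valence shell moves farther out.
Here both period and group differ, so the two effects have to be weighed against each other.
H > Ca: the two effects oppose for this pair; the down-group effect wins (1312 vs 590 kJ/mol).
Kr > H: period and group pull opposite ways; the across-period shift dominates (1351 vs 1312 kJ/mol).
N > Kr: period and group pull opposite ways; the down-group shift dominates (1402 vs 1351 kJ/mol).
He > N: both effects reinforce here, so He is clearly the higher of the two.
For reference (kJ/mol): H 1312, He 2372, N 1402, Ca 590, Kr 1351.
So from lowest to highest: Ca < H < Kr < N < He.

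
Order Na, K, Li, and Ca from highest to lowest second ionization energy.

Li > Na > K > Ca

IE_2 is the cost of taking one more electron from the +1 cation: Na⁺ is the bare [Ne] core; K⁺ is the bare [Ar] core; Li⁺ is the bare [He] core; Ca⁺ still has 1 valence electron.
Pulling an electron out of a noble-gas core costs far more than removing a remaining valence electron, so K, Na and Li sit at the high end of IE_2.
The numbers (kJ/mol): Na 4562, K 3052, Li 7298, Ca 1145.
So the second ionization energies run Ca < K < Na < Li.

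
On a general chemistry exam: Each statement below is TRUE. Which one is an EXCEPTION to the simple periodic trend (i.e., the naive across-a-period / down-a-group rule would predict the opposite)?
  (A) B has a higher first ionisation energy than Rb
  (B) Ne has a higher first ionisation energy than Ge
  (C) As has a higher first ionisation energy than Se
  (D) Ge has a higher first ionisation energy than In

(C)

The general trend: first ionisation energy increases across a period and decreases down a group.
(A) B (period 2, group 13) vs Rb (period 5, group 1): the stated order agrees with the simple trend.
(B) Ne (period 2, group 18) vs Ge (period 4, group 14): the stated order agrees with the simple trend.
(C) As (period 4, group 15) vs Se (period 4, group 16): the stated order contradicts the simple trend.
(D) Ge (period 4, group 14) vs In (period 5, group 13): the stated order agrees with the simple trend.
The exception is (C): Se (4p⁴) ionizes more easily than half-filled As (4p³).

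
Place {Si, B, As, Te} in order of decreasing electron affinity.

Te, Si, As, B

B is in period 2, group 13; Si is in period 3, group 14; As is in period 4, group 15; Te is in period 5, group 16.
Atoms with high Z_eff and room in the valence shell (especially the halogens) have the most exothermic electron affinities.
A diagonal step moves right (one effect) and down (the opposite effect) at once.
As > B: the two effects oppose for this pair; the across-period effect wins (78 vs 27 kJ/mol).
Si > As: period and group pull opposite ways; the down-group shift dominates (134 vs 78 kJ/mol).
Te > Si: period and group pull opposite ways; the across-period shift dominates (190 vs 134 kJ/mol).
Approximate values (kJ/mol): B 27, Si 134, As 78, Te 190.
So from highest to lowest: Te > Si > As > B.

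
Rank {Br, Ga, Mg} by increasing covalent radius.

Mg is in period 3, group 2; Ga is in period 4, group 13; Br is in period 4, group 17.
Across a period the added protons contract the valence shell; down a group each new principal shell makes the atom larger.
Here both period and group differ, so the two effects have to be weighed against each other.
Ga > Br: Ga lies to the left of Br in period 4, so the across-period effect alone puts Ga larger.
Mg > Ga: period and group pull opposite ways; the across-period shift dominates (139 vs 124 pm).
Tabulated atomic radius (pm): Mg 139, Ga 124, Br 114.
So from smallest to largest: Br < Ga < Mg.

Br, Ga, Mg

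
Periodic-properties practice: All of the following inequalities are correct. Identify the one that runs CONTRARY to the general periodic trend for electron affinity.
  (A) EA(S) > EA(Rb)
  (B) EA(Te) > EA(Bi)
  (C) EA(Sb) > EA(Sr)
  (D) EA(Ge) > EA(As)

(D)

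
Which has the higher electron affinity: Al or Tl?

Al

Al is in period 3, group 13; Tl is in period 6, group 13.
Electron affinity generally becomes more exothermic across a period toward the halogens and less exothermic down a group.
All are in group 13, so electron affinity increases up the group.
So Al has the higher electron affinity (Al > Tl).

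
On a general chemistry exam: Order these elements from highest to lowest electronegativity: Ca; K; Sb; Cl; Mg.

Mg is in period 3, group 2; Cl is in period 3, group 17; K is in period 4, group 1; Ca is in period 4, group 2; Sb is in period 5, group 15.
Electronegativity increases across a period and decreases down a group, tracking effective nuclear charge and atomic size.
Here both period and group differ, so the two effects have to be weighed against each other.
Ca > K: both are in period 4; the period trend gives Ca the larger value.
Mg > Ca: they share group 2; the group trend gives Mg the larger value.
Sb > Mg: the two effects oppose for this pair; the across-period effect wins (2.05 vs 1.31).
Cl > Sb: relative to Sb, both the across-period and down-group shifts push Cl's electronegativity up.
Tabulated electronegativity (Pauling): Mg 1.31, Cl 3.16, K 0.82, Ca 1.00, Sb 2.05.
So from highest to lowest: Cl > Sb > Mg > Ca > K.

Cl > Sb > Mg > Ca > K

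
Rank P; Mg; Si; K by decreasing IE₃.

The third ionization energy removes an electron from the +2 ion. For each element: P²⁺ still has 3 valence electrons; Mg²⁺ is the bare [Ne] core; Si²⁺ still has 2 valence electrons; K²⁺ is already 1 electron into the core.
Pulling an electron out of a noble-gas core costs far more than removing a remaining valence electron, so K and Mg sit at the high end of IE_3.
Valence configurations: P²⁺ [Ne]3s²3p¹, Si²⁺ [Ne]3s².
P²⁺ loses a lone 3p electron whereas Si²⁺ must break into a filled 3s² pair, so IE_3(Si) > IE_3(P) even though P has the higher nuclear charge.
Tabulated IE_3 (kJ/mol): P 2914, Mg 7733, Si 3232, K 4420.
Putting it together, IE_3: P < Si < K < Mg.

Mg > K > Si > P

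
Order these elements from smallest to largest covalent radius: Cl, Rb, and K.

Cl < K < Rb

Cl is in period 3, group 17; K is in period 4, group 1; Rb is in period 5, group 1.
Radius decreases left→right (rising Z_eff, same n) and increases top→bottom (higher n).
Neither a single period nor a single group — weigh both effects.
K > Cl: both effects reinforce here, so K is clearly the larger of the two.
Rb > K: Rb sits below K in group 1, so the down-group effect alone puts Rb larger.
Tabulated atomic radius (pm): Cl 99, K 196, Rb 210.
So from smallest to largest: Cl < K < Rb.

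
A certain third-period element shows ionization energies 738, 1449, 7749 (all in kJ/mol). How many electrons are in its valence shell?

Look for the largest jump between consecutive ionization energies: IE3/IE2 ≈ 5.3, far larger than any earlier ratio.
That jump marks the point where a core electron is being removed. So the atom has 2 valence electrons.

2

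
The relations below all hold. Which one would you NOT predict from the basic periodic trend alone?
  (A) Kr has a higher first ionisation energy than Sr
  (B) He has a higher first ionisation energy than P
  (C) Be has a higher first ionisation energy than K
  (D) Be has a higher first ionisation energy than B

(D)

The general trend: first ionisation energy increases across a period and decreases down a group.
(A) Kr (period 4, group 18) vs Sr (period 5, group 2): the stated order agrees with the simple trend.
(B) He (period 1, group 18) vs P (period 3, group 15): the stated order agrees with the simple trend.
(C) Be (period 2, group 2) vs K (period 4, group 1): the stated order agrees with the simple trend.
(D) Be (period 2, group 2) vs B (period 2, group 13): the stated order contradicts the simple trend.
The exception is (D): removing B's lone 2p electron is easier than breaking Be's filled 2s².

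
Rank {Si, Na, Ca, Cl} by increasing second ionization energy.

The second ionization energy removes an electron from the +1 ion. For each element: Si⁺ still has 3 valence electrons; Na⁺ is the bare [Ne] core; Ca⁺ still has 1 valence electron; Cl⁺ still has 6 valence electrons.
Breaking into a closed-shell core is much more expensive than removing a leftover valence electron — Na has the largest IE_2 here.
Valence configurations: Si⁺ [Ne]3s²3p¹, Ca⁺ [Ar]4s¹, Cl⁺ [Ne]3s²3p⁴.
The numbers (kJ/mol): Si 1577, Na 4562, Ca 1145, Cl 2298.
Putting it together, IE_2: Ca < Si < Cl < Na.

Ca < Si < Cl < Na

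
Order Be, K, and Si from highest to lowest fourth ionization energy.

Be > K > Si

After 3 electrons have been removed, what remains? Be³⁺ is already 1 electron into the core; K³⁺ is already 2 electrons into the core; Si³⁺ still has 1 valence electron.
Core electrons are held far more tightly than valence electrons, so K and Be top the IE_4 order.
Approximate IE_4 values (kJ/mol): Be 21007, K 5877, Si 4356.
Hence IE_4: Si < K < Be.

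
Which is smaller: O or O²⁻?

Forming O²⁻ adds 2 electrons to O. More electron–electron repulsion in the same shell, with unchanged nuclear charge, lets the cloud expand.
An anion is larger than its parent atom: O²⁻ > O.

O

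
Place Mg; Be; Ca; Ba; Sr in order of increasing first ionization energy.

Be is in period 2, group 2; Mg is in period 3, group 2; Ca is in period 4, group 2; Sr is in period 5, group 2; Ba is in period 6, group 2.
First ionization energy rises across a period (greater Z_eff holds electrons more tightly) and falls down a group (valence electrons are farther from the nucleus).
All are in group 2, so first ionization energy increases up the group.
So from lowest to highest: Ba < Sr < Ca < Mg < Be.

Ba < Sr < Ca < Mg < Be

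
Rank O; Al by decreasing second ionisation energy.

After 1 electron has been removed, what remains? O⁺ still has 5 valence electrons; Al⁺ still has 2 valence electrons.
All are still removing valence electrons, so compare the +1 ions as you would atoms: IE_2 generally rises across a period (higher Z_eff) and falls down a group (larger shell), subject to the usual subshell exceptions.
Valence configurations: O⁺ [He]2s²2p³, Al⁺ [Ne]3s².
The numbers (kJ/mol): O 3388, Al 1817.
So the second ionization energies run Al < O.

O, Al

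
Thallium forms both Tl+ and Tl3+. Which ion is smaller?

Tl3+

Both ions have Z = 81 protons, but Tl3+ has lost more electrons, so its remaining electrons feel a larger effective nuclear charge per electron and are pulled in more tightly.
Higher positive charge → smaller ion, so Tl+ > Tl3+.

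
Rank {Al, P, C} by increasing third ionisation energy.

Al < P < C

The third ionization energy removes an electron from the +2 ion. For each element: Al²⁺ still has 1 valence electron; P²⁺ still has 3 valence electrons; C²⁺ still has 2 valence electrons.
All are still removing valence electrons, so compare the +2 ions as you would atoms: IE_3 generally rises across a period (higher Z_eff) and falls down a group (larger shell), subject to the usual subshell exceptions.
Valence configurations: Al²⁺ [Ne]3s¹, P²⁺ [Ne]3s²3p¹, C²⁺ [He]2s².
Tabulated IE_3 (kJ/mol): Al 2745, P 2914, C 4620.
Overall IE_3 order: Al < P < C.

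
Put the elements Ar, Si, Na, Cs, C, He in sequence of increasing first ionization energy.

Removing the outermost electron gets harder across a period and easier down a group.
Neither a single period nor a single group — weigh both effects.
Na > Cs: they share group 1; the group trend gives Na the larger value.
Si > Na: Si lies to the right of Na in period 3, so the across-period effect alone puts Si higher.
C > Si: they share group 14; the group trend gives C the larger value.
Ar > C: period and group pull opposite ways; the across-period shift dominates (1521 vs 1086 kJ/mol).
He > Ar: they share group 18; the group trend gives He the larger value.
Approximate values (kJ/mol): He 2372, C 1086, Na 496, Si 786, Ar 1521, Cs 376.
So from lowest to highest: Cs < Na < Si < C < Ar < He.

Cs < Na < Si < C < Ar < He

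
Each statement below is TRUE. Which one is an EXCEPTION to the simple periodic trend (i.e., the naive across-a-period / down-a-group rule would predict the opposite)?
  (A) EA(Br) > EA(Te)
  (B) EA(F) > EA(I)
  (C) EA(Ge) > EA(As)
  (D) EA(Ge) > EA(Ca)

The general trend: electron affinity increases across a period and decreases down a group.
(A) Br (period 4, group 17) vs Te (period 5, group 16): the stated order agrees with the simple trend.
(B) F (period 2, group 17) vs I (period 5, group 17): the stated order agrees with the simple trend.
(C) Ge (period 4, group 14) vs As (period 4, group 15): the stated order contradicts the simple trend.
(D) Ge (period 4, group 14) vs Ca (period 4, group 2): the stated order agrees with the simple trend.
The exception is (C): adding an electron to As's half-filled 4p³ is unfavourable, so Ge (4p²) has the more exothermic EA.

(C)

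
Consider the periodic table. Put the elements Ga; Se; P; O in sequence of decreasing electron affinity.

O is in period 2, group 16; P is in period 3, group 15; Ga is in period 4, group 13; Se is in period 4, group 16.
Electron affinity generally becomes more exothermic across a period toward the halogens and less exothermic down a group.
Neither a single period nor a single group — weigh both effects.
P > Ga: relative to Ga, both the across-period and down-group shifts push P's electron affinity up.
O > P: relative to P, both the across-period and down-group shifts push O's electron affinity up.
Se > O: this pair runs against the simple trend — see the exception note.
Note the exception: Se has a higher electron affinity than O, contrary to the simple trend — O's compact 2p subshell gives strong electron–electron repulsion on the added electron.
Approximate values (kJ/mol): O 141, P 72, Ga 29, Se 195.
So from highest to lowest: Se > O > P > Ga.

Se > O > P > Ga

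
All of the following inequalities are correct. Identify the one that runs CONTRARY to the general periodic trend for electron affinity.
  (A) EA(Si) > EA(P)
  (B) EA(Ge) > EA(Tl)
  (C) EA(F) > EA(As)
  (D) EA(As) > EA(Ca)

The general trend: electron affinity increases across a period and decreases down a group.
(A) Si (period 3, group 14) vs P (period 3, group 15): the stated order contradicts the simple trend.
(B) Ge (period 4, group 14) vs Tl (period 6, group 13): the stated order agrees with the simple trend.
(C) F (period 2, group 17) vs As (period 4, group 15): the stated order agrees with the simple trend.
(D) As (period 4, group 15) vs Ca (period 4, group 2): the stated order agrees with the simple trend.
The exception is (A): adding an electron to P's half-filled 3p³ is unfavourable, so Si (3p²) has the more exothermic EA.

(A)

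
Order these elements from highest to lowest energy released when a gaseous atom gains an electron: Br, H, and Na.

Br, H, Na

H is in period 1, group 1; Na is in period 3, group 1; Br is in period 4, group 17.
EA tends to increase across a period and decrease down a group, though the pattern is less regular than for IE or radius.
Here both period and group differ, so the two effects have to be weighed against each other.
H > Na: they share group 1; the group trend gives H the larger value.
Br > H: period and group pull opposite ways; the across-period shift dominates (325 vs 73 kJ/mol).
Approximate values (kJ/mol): H 73, Na 53, Br 325.
So from highest to lowest: Br > H > Na.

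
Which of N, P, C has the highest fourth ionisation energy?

The fourth ionization energy removes an electron from the +3 ion. For each element: N³⁺ still has 2 valence electrons; P³⁺ still has 2 valence electrons; C³⁺ still has 1 valence electron.
All are still removing valence electrons, so compare the +3 ions as you would atoms: IE_4 generally rises across a period (higher Z_eff) and falls down a group (larger shell), subject to the usual subshell exceptions.
Valence configurations: N³⁺ [He]2s², P³⁺ [Ne]3s², C³⁺ [He]2s¹.
Approximate IE_4 values (kJ/mol): N 7475, P 4964, C 6223.
Putting it together, IE_4: P < C < N.

N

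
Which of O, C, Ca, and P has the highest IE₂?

IE_2 is the cost of taking one more electron from the +1 cation: O⁺ still has 5 valence electrons; C⁺ still has 3 valence electrons; Ca⁺ still has 1 valence electron; P⁺ still has 4 valence electrons.
All are still removing valence electrons, so compare the +1 ions as you would atoms: IE_2 generally rises across a period (higher Z_eff) and falls down a group (larger shell), subject to the usual subshell exceptions.
Valence configurations: O⁺ [He]2s²2p³, C⁺ [He]2s²2p¹, Ca⁺ [Ar]4s¹, P⁺ [Ne]3s²3p².
Tabulated IE_2 (kJ/mol): O 3388, C 2353, Ca 1145, P 1907.
Overall IE_2 order: Ca < P < C < O.

O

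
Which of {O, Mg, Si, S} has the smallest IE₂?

Mg

IE_2 is the cost of taking one more electron from the +1 cation: O⁺ still has 5 valence electrons; Mg⁺ still has 1 valence electron; Si⁺ still has 3 valence electrons; S⁺ still has 5 valence electrons.
All are still removing valence electrons, so compare the +1 ions as you would atoms: IE_2 generally rises across a period (higher Z_eff) and falls down a group (larger shell), subject to the usual subshell exceptions.
Valence configurations: O⁺ [He]2s²2p³, Mg⁺ [Ne]3s¹, Si⁺ [Ne]3s²3p¹, S⁺ [Ne]3s²3p³.
The numbers (kJ/mol): O 3388, Mg 1451, Si 1577, S 2252.
So the second ionization energies run Mg < Si < S < O.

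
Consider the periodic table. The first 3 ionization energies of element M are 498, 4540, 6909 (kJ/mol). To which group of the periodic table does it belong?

Look for the largest jump between consecutive ionization energies: IE2/IE1 ≈ 9.1, far larger than any earlier ratio.
That jump marks the point where a core electron is being removed. So the atom has 1 valence electron.
A main-group element with 1 valence electron is in group 1.

Group 1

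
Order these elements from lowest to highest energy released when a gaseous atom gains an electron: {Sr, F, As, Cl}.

Sr < As < F < Cl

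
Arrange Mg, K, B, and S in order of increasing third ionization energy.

S, B, K, Mg

After 2 electrons have been removed, what remains? Mg²⁺ is the bare [Ne] core; K²⁺ is already 1 electron into the core; B²⁺ still has 1 valence electron; S²⁺ still has 4 valence electrons.
Pulling an electron out of a noble-gas core costs far more than removing a remaining valence electron, so K and Mg sit at the high end of IE_3.
Valence configurations: B²⁺ [He]2s¹, S²⁺ [Ne]3s²3p².
Approximate IE_3 values (kJ/mol): Mg 7733, K 4420, B 3660, S 3357.
Hence IE_3: S < B < K < Mg.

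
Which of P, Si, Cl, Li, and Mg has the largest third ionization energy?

Li

Consider each +2 ion: P²⁺ still has 3 valence electrons; Si²⁺ still has 2 valence electrons; Cl²⁺ still has 5 valence electrons; Li²⁺ is already 1 electron into the core; Mg²⁺ is the bare [Ne] core.
Core electrons are held far more tightly than valence electrons, so Mg and Li top the IE_3 order.
Valence configurations: P²⁺ [Ne]3s²3p¹, Si²⁺ [Ne]3s², Cl²⁺ [Ne]3s²3p³.
P²⁺ loses a lone 3p electron whereas Si²⁺ must break into a filled 3s² pair, so IE_3(Si) > IE_3(P) even though P has the higher nuclear charge.
Tabulated IE_3 (kJ/mol): P 2914, Si 3232, Cl 3822, Li 11815, Mg 7733.
So the third ionization energies run P < Si < Cl < Mg < Li.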